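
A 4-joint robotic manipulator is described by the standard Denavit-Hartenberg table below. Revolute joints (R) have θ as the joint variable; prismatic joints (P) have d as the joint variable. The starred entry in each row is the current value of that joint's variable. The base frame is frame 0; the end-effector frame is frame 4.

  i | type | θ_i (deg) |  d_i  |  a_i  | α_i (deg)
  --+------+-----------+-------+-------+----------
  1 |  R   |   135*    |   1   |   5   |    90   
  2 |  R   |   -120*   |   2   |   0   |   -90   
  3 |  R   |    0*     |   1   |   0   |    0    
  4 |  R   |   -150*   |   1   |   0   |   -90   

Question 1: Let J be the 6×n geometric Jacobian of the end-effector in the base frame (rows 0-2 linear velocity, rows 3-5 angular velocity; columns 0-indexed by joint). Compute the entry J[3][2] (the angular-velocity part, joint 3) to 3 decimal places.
axis z_2 = (-0.6124,0.6124,-0.5000); lever o_n−o_2 = (-1.2247,1.2247,-1.0000)
cross product → J_v[:, 2] = (0.0000,-0.0000,-0.0000)
J_ω[:, 2] = z_2
entry J[3][2] = -0.6124

-0.612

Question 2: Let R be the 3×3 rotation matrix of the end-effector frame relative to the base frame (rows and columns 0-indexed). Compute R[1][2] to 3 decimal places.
End-effector z-axis (col 2 of R) = (0.7891,0.4356,-0.4330)
R[1][2] = 0.4356

0.436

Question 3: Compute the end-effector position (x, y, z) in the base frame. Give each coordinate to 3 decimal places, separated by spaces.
after link 1: o_1 = (-3.5355, 3.5355, 1.0000)
after link 2: o_2 = (-2.1213, 4.9497, 1.0000)
after link 3: o_3 = (-2.7337, 5.5621, 0.5000)
after link 4: o_4 = (-3.3461, 6.1745, 0.0000)

-3.346 6.174 0.000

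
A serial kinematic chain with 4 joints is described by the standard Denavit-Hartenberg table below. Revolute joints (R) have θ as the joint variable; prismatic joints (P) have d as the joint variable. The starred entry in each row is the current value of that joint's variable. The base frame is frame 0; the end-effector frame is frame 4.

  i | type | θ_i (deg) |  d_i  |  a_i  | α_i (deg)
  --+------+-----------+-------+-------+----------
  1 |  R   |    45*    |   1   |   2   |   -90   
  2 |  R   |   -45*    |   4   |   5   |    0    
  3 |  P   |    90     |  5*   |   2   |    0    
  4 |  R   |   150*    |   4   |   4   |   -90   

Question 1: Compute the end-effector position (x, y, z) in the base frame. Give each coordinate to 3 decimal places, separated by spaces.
after link 1: o_1 = (1.4142, 1.4142, 1.0000)
after link 2: o_2 = (1.0858, 6.7426, 4.5355)
after link 3: o_3 = (-1.4497, 11.2782, 3.1213)
after link 4: o_4 = (-7.0102, 11.3746, 4.1566)

-7.010 11.375 4.157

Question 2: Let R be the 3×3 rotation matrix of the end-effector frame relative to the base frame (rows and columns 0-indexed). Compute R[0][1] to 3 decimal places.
0.707

End-effector y-axis (col 1 of R) = (0.7071,-0.7071,-0.0000)
R[0][1] = 0.7071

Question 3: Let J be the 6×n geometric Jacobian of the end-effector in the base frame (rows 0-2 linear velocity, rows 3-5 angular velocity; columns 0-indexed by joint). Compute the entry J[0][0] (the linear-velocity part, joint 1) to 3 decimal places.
axis z_0 = ẑ; lever o_n−o_0 = (-7.0102,11.3746,4.1566)
cross product → J_v[:, 0] = (-11.3746,-7.0102,0.0000)
J_ω[:, 0] = z_0
entry J[0][0] = -11.3746

-11.375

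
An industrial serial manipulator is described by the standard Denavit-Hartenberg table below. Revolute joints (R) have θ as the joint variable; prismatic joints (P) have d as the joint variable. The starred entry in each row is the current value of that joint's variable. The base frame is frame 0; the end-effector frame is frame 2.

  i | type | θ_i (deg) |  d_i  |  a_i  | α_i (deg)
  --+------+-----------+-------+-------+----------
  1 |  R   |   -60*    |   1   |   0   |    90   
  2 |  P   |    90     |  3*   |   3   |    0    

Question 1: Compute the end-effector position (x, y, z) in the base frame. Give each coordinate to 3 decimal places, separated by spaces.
-2.598 -1.500 4.000

after link 1: o_1 = (0.0000, 0.0000, 1.0000)
after link 2: o_2 = (-2.5981, -1.5000, 4.0000)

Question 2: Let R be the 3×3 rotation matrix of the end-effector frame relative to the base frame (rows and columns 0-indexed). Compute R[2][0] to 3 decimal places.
1.000

End-effector x-axis (col 0 of R) = (0.0000,-0.0000,1.0000)
R[2][0] = 1.0000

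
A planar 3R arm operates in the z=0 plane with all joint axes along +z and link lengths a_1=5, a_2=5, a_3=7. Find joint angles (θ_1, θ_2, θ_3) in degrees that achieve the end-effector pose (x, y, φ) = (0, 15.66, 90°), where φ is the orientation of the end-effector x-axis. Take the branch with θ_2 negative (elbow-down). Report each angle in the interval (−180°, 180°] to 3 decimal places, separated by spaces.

wrist centre = target − a_3·(cos φ, sin φ) = (-0.0000, 8.6600)
cos θ_2 = (74.9956−5²−5²)/(2·5·5) = 0.4999; θ_2 = -60.0058° (elbow-down)
β = atan2(8.6600,-0.0000) = 90.0000°; ψ = atan2(-4.3304,7.4996) = -30.0029°
θ_1 = β − ψ = 120.0029°
θ_3 = φ − θ_1 − θ_2 = 30.0029° (wrapped to (-180°,180°])

120.003 -60.006 30.003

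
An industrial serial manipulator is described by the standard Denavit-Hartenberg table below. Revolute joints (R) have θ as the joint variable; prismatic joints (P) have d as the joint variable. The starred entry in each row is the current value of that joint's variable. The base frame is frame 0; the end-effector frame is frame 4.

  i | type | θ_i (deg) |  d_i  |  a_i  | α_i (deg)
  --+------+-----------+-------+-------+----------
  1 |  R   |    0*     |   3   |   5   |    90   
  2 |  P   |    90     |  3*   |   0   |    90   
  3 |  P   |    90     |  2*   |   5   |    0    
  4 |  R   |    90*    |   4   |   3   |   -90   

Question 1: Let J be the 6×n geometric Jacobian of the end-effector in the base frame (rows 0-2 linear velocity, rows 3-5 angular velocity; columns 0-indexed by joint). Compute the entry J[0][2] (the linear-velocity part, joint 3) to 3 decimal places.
1.000

prismatic axis z_2 = (1.0000,-0.0000,-0.0000)
J_v[:, 2] = z_2; J_ω[:, 2] = (0,0,0)
entry J[0][2] = 1.0000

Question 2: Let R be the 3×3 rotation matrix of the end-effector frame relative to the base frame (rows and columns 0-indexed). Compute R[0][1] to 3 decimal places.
-1.000

End-effector y-axis (col 1 of R) = (-1.0000,0.0000,0.0000)
R[0][1] = -1.0000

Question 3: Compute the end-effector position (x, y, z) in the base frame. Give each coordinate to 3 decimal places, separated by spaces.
after link 1: o_1 = (5.0000, 0.0000, 3.0000)
after link 2: o_2 = (5.0000, -3.0000, 3.0000)
after link 3: o_3 = (7.0000, -8.0000, 3.0000)
after link 4: o_4 = (11.0000, -8.0000, 0.0000)

11.000 -8.000 0.000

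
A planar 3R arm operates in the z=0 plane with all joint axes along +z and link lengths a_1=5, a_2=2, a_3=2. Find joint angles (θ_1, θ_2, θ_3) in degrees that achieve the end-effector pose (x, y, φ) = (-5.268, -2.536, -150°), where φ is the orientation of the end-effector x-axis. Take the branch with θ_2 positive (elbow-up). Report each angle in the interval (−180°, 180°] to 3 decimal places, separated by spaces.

wrist centre = target − a_3·(cos φ, sin φ) = (-3.5359, -1.5360)
cos θ_2 = (14.8622−5²−2²)/(2·5·2) = -0.7069; θ_2 = 134.9823° (elbow-up)
β = atan2(-1.5360,-3.5359) = -156.5201°; ψ = atan2(1.4147,3.5862) = 21.5276°
θ_1 = β − ψ = -178.0477°
θ_3 = φ − θ_1 − θ_2 = -106.9346° (wrapped to (-180°,180°])

-178.048 134.982 -106.935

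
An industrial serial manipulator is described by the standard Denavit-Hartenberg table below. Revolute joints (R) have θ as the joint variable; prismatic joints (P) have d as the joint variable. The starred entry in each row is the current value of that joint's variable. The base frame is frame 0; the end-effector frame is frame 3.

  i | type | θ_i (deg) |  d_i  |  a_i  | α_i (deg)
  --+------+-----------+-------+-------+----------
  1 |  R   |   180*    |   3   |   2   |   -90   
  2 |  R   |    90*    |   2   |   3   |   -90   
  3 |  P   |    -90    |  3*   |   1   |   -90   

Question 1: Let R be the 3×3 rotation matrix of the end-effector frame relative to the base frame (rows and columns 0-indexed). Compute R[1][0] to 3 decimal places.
-1.000

End-effector x-axis (col 0 of R) = (-0.0000,-1.0000,0.0000)
R[1][0] = -1.0000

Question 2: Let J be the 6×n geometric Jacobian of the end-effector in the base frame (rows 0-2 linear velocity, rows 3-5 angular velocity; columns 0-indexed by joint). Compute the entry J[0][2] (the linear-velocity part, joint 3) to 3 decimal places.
prismatic axis z_2 = (1.0000,-0.0000,-0.0000)
J_v[:, 2] = z_2; J_ω[:, 2] = (0,0,0)
entry J[0][2] = 1.0000

1.000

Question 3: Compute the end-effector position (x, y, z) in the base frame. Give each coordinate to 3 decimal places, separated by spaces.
1.000 -3.000 -0.000

after link 1: o_1 = (-2.0000, 0.0000, 3.0000)
after link 2: o_2 = (-2.0000, -2.0000, 0.0000)
after link 3: o_3 = (1.0000, -3.0000, -0.0000)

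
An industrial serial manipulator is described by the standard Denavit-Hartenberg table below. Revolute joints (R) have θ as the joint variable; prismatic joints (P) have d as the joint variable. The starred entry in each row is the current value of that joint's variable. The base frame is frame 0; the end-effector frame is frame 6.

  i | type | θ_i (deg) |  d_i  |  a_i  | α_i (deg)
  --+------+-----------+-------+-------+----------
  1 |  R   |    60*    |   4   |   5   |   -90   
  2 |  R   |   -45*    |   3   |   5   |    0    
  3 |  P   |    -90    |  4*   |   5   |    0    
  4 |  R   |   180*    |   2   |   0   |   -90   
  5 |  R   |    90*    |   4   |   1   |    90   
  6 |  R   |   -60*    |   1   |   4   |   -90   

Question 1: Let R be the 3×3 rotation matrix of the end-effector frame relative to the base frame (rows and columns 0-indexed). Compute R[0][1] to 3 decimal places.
-0.354

End-effector y-axis (col 1 of R) = (-0.3536,-0.6124,0.7071)
R[0][1] = -0.3536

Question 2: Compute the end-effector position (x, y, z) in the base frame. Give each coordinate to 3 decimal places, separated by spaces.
-2.532 7.614 9.985

after link 1: o_1 = (2.5000, 4.3301, 4.0000)
after link 2: o_2 = (1.6697, 8.8920, 7.5355)
after link 3: o_3 = (-3.5622, 7.8301, 11.0711)
after link 4: o_4 = (-5.2942, 8.8301, 11.0711)
after link 5: o_5 = (-5.8424, 5.8806, 8.2426)
after link 6: o_6 = (-2.5321, 7.6143, 9.9850)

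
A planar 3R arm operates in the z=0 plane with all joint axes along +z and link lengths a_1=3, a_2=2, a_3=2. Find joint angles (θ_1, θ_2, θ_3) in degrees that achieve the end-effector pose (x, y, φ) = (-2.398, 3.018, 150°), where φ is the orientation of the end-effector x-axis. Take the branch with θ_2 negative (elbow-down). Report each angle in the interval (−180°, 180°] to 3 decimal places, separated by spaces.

149.990 -134.993 135.002

wrist centre = target − a_3·(cos φ, sin φ) = (-0.6659, 2.0180)
cos θ_2 = (4.5158−3²−2²)/(2·3·2) = -0.7070; θ_2 = -134.9926° (elbow-down)
β = atan2(2.0180,-0.6659) = 108.2631°; ψ = atan2(-1.4144,1.5860) = -41.7272°
θ_1 = β − ψ = 149.9903°
θ_3 = φ − θ_1 − θ_2 = 135.0023° (wrapped to (-180°,180°])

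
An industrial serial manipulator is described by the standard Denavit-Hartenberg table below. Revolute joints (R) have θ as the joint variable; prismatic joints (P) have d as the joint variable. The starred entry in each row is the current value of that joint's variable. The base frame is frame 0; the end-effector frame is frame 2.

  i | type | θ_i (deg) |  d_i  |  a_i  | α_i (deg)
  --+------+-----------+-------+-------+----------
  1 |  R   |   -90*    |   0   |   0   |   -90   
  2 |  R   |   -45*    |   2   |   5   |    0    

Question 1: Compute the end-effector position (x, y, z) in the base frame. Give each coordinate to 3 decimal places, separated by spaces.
2.000 -3.536 3.536

after link 1: o_1 = (0.0000, 0.0000, 0.0000)
after link 2: o_2 = (2.0000, -3.5355, 3.5355)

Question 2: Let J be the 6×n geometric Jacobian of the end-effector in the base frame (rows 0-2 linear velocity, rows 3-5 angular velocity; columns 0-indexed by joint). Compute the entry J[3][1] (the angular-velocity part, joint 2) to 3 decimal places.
1.000

axis z_1 = (1.0000,0.0000,0.0000); lever o_n−o_1 = (2.0000,-3.5355,3.5355)
cross product → J_v[:, 1] = (0.0000,-3.5355,-3.5355)
J_ω[:, 1] = z_1
entry J[3][1] = 1.0000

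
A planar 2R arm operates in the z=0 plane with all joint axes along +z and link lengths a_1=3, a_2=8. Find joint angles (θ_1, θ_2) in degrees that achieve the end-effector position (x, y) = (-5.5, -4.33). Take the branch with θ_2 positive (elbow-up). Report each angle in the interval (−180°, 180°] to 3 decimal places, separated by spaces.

cos θ_2 = (48.9989−3²−8²)/(2·3·8) = -0.5000; θ_2 = 120.0015° (elbow-up)
β = atan2(-4.3300,-5.5000) = -141.7876°; ψ = atan2(6.9281,-1.0002) = 98.2148°
θ_1 = β − ψ = -240.0024°

119.998 120.002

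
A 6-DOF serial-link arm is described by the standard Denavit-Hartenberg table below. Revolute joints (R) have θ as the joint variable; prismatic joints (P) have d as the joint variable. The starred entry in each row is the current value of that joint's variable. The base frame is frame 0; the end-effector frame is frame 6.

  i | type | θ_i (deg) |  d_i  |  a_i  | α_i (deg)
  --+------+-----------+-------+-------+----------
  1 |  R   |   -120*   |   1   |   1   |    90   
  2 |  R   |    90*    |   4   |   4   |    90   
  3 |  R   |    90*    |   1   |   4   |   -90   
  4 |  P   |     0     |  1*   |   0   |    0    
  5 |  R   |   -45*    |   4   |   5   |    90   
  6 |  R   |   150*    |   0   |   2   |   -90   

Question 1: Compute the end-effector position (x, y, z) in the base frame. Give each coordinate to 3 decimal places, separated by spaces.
-11.085 1.422 -1.000

after link 1: o_1 = (-0.5000, -0.8660, 1.0000)
after link 2: o_2 = (-3.9641, 1.1340, 5.0000)
after link 3: o_3 = (-7.9282, 2.2679, 5.0000)
after link 4: o_4 = (-7.9282, 2.2679, 4.0000)
after link 5: o_5 = (-12.7578, 0.9739, 0.0000)
after link 6: o_6 = (-11.0848, 1.4221, -1.0000)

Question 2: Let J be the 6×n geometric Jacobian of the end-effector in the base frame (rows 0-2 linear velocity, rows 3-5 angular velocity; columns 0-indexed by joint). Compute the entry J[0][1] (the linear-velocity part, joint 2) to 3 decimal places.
axis z_1 = (-0.8660,0.5000,0.0000); lever o_n−o_1 = (-10.5848,2.2882,-2.0000)
cross product → J_v[:, 1] = (-1.0000,-1.7321,3.3108)
J_ω[:, 1] = z_1
entry J[0][1] = -1.0000

-1.000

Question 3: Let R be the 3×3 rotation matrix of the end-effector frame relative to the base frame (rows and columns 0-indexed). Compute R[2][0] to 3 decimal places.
End-effector x-axis (col 0 of R) = (0.8365,0.2241,-0.5000)
R[2][0] = -0.5000

-0.500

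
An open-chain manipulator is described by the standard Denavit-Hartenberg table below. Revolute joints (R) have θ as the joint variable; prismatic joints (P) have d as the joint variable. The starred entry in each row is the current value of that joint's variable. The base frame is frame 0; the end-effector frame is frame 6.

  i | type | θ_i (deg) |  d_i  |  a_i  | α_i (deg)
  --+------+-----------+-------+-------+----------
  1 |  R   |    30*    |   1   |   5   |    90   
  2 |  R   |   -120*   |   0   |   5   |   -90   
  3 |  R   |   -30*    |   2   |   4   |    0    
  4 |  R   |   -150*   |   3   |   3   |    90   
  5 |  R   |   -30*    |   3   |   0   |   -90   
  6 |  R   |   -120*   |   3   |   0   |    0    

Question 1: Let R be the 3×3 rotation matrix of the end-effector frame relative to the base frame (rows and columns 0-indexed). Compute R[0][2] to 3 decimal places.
End-effector z-axis (col 2 of R) = (0.8660,0.5000,0.0000)
R[0][2] = 0.8660

0.866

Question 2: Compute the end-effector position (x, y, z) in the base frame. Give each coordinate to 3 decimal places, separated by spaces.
7.812 5.665 -6.232

after link 1: o_1 = (4.3301, 2.5000, 1.0000)
after link 2: o_2 = (2.1651, 1.2500, -3.3301)
after link 3: o_3 = (3.1651, -0.4821, -7.3301)
after link 4: o_4 = (6.7141, 1.5670, -6.2321)
after link 5: o_5 = (5.2141, 4.1651, -6.2321)
after link 6: o_6 = (7.8122, 5.6651, -6.2321)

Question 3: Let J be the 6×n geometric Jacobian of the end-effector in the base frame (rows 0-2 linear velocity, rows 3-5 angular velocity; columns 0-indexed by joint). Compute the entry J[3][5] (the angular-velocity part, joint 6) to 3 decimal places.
axis z_5 = (0.8660,0.5000,0.0000); lever o_n−o_5 = (2.5981,1.5000,0.0000)
cross product → J_v[:, 5] = (0.0000,-0.0000,0.0000)
J_ω[:, 5] = z_5
entry J[3][5] = 0.8660

0.866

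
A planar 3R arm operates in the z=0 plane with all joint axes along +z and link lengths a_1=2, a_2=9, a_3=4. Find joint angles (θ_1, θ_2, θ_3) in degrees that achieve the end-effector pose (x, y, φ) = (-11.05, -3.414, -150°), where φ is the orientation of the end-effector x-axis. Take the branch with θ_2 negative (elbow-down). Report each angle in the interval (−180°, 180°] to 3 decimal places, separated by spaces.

wrist centre = target − a_3·(cos φ, sin φ) = (-7.5859, -1.4140)
cos θ_2 = (59.5453−2²−9²)/(2·2·9) = -0.7071; θ_2 = -134.9975° (elbow-down)
β = atan2(-1.4140,-7.5859) = -169.4413°; ψ = atan2(-6.3642,-4.3637) = -124.4368°
θ_1 = β − ψ = -45.0045°
θ_3 = φ − θ_1 − θ_2 = 30.0021° (wrapped to (-180°,180°])

-45.005 -134.998 30.002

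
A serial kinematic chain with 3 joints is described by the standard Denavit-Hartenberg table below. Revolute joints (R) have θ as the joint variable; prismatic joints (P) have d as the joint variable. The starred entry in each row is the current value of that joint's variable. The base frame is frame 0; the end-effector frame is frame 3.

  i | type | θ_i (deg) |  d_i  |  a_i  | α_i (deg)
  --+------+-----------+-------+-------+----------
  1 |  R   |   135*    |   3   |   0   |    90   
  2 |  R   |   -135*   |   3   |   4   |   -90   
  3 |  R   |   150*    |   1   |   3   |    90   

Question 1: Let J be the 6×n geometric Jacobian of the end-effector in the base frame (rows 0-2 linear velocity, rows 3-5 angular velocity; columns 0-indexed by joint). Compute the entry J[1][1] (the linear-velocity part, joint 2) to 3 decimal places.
axis z_1 = (0.7071,0.7071,0.0000); lever o_n−o_1 = (1.2616,0.8597,-1.6984)
cross product → J_v[:, 1] = (-1.2010,1.2010,-0.2842)
J_ω[:, 1] = z_1
entry J[1][1] = 1.2010

1.201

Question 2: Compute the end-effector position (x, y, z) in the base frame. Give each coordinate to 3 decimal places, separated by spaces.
after link 1: o_1 = (0.0000, 0.0000, 3.0000)
after link 2: o_2 = (4.1213, 0.1213, 0.1716)
after link 3: o_3 = (1.2616, 0.8597, 1.3016)

1.262 0.860 1.302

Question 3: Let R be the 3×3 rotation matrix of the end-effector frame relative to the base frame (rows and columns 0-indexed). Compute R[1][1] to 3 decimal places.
0.500

End-effector y-axis (col 1 of R) = (-0.5000,0.5000,-0.7071)
R[1][1] = 0.5000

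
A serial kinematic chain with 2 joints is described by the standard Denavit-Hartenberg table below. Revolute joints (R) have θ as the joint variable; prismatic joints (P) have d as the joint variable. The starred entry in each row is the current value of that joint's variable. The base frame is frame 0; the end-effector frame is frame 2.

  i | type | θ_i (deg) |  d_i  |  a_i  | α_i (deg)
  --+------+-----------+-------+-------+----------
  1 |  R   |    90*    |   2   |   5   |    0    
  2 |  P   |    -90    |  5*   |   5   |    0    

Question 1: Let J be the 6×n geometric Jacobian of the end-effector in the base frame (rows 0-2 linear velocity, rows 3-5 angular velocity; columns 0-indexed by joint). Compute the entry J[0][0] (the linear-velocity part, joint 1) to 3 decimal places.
-5.000

axis z_0 = ẑ; lever o_n−o_0 = (5.0000,5.0000,7.0000)
cross product → J_v[:, 0] = (-5.0000,5.0000,0.0000)
J_ω[:, 0] = z_0
entry J[0][0] = -5.0000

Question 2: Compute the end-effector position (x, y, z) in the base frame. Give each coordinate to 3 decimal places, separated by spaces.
5.000 5.000 7.000

after link 1: o_1 = (0.0000, 5.0000, 2.0000)
after link 2: o_2 = (5.0000, 5.0000, 7.0000)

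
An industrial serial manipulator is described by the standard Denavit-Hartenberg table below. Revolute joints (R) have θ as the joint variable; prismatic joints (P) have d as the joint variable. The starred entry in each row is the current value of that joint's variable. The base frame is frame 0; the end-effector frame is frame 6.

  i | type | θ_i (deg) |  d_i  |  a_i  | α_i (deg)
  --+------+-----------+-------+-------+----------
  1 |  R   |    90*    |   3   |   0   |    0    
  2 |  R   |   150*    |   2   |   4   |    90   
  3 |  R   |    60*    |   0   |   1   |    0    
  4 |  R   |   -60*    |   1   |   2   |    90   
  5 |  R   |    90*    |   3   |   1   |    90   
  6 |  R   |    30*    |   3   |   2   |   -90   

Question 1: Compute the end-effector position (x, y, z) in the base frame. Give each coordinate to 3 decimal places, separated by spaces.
after link 1: o_1 = (0.0000, 0.0000, 3.0000)
after link 2: o_2 = (-2.0000, -3.4641, 5.0000)
after link 3: o_3 = (-2.2500, -3.8971, 5.8660)
after link 4: o_4 = (-4.1160, -5.1292, 5.8660)
after link 5: o_5 = (-4.9821, -4.6292, 2.8660)
after link 6: o_6 = (-7.9821, -6.3612, 1.8660)

-7.982 -6.361 1.866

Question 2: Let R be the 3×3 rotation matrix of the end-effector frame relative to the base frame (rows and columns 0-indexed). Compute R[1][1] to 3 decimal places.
0.866

End-effector y-axis (col 1 of R) = (0.5000,0.8660,0.0000)
R[1][1] = 0.8660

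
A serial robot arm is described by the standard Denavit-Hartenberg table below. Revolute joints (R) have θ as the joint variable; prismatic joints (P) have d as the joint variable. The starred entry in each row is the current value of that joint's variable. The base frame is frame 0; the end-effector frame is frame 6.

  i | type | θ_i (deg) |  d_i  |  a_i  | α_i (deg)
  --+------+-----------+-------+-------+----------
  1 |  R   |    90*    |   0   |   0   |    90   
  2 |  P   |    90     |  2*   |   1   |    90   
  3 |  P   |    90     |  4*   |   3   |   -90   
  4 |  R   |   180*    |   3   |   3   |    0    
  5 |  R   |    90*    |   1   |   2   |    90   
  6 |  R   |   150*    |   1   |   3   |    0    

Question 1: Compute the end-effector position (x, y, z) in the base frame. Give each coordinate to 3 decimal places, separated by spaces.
1.000 3.402 -4.500

after link 1: o_1 = (0.0000, 0.0000, 0.0000)
after link 2: o_2 = (2.0000, -0.0000, 1.0000)
after link 3: o_3 = (5.0000, 4.0000, 1.0000)
after link 4: o_4 = (2.0000, 4.0000, -2.0000)
after link 5: o_5 = (2.0000, 6.0000, -3.0000)
after link 6: o_6 = (1.0000, 3.4019, -4.5000)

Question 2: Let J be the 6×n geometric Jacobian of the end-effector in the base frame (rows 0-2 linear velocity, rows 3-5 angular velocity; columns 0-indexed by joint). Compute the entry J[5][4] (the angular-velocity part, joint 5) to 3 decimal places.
axis z_4 = (0.0000,-0.0000,-1.0000); lever o_n−o_4 = (-1.0000,-0.5981,-2.5000)
cross product → J_v[:, 4] = (-0.5981,1.0000,-0.0000)
J_ω[:, 4] = z_4
entry J[5][4] = -1.0000

-1.000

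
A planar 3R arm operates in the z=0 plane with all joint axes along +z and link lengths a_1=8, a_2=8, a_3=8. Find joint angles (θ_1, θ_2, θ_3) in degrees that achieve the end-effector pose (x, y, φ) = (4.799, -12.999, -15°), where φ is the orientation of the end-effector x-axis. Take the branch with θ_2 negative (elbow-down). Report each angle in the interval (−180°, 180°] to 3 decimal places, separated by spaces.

-60.002 -89.997 134.999

wrist centre = target − a_3·(cos φ, sin φ) = (-2.9284, -10.9284)
cos θ_2 = (128.0065−8²−8²)/(2·8·8) = 0.0001; θ_2 = -89.9971° (elbow-down)
β = atan2(-10.9284,-2.9284) = -105.0007°; ψ = atan2(-8.0000,8.0004) = -44.9985°
θ_1 = β − ψ = -60.0021°
θ_3 = φ − θ_1 − θ_2 = 134.9992° (wrapped to (-180°,180°])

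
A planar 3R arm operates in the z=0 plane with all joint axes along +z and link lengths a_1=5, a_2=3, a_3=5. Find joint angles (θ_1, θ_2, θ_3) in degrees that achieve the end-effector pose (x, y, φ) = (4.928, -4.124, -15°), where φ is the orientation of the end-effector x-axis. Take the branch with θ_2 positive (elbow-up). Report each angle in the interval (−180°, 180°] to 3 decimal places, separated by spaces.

wrist centre = target − a_3·(cos φ, sin φ) = (0.0984, -2.8299)
cos θ_2 = (8.0180−5²−3²)/(2·5·3) = -0.8661; θ_2 = 150.0046° (elbow-up)
β = atan2(-2.8299,0.0984) = -88.0091°; ψ = atan2(1.4998,2.4018) = 31.9825°
θ_1 = β − ψ = -119.9916°
θ_3 = φ − θ_1 − θ_2 = -45.0130° (wrapped to (-180°,180°])

-119.992 150.005 -45.013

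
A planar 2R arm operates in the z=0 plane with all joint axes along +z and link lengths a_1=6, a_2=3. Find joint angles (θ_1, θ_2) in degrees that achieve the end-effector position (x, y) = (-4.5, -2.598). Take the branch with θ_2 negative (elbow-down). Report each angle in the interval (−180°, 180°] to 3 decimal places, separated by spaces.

-120.001 -120.001

cos θ_2 = (26.9996−6²−3²)/(2·6·3) = -0.5000; θ_2 = -120.0007° (elbow-down)
β = atan2(-2.5980,-4.5000) = -150.0007°; ψ = atan2(-2.5981,4.5000) = -30.0000°
θ_1 = β − ψ = -120.0007°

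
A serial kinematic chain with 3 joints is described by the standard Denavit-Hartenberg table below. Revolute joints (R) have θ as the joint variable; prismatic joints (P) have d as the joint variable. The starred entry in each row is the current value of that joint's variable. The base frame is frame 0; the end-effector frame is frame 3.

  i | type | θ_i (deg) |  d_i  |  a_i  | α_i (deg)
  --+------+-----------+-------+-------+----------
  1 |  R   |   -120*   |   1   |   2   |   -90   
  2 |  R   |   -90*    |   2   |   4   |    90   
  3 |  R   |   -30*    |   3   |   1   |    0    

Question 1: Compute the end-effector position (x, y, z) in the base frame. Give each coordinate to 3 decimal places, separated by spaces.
1.799 0.116 5.866

after link 1: o_1 = (-1.0000, -1.7321, 1.0000)
after link 2: o_2 = (0.7321, -2.7321, 5.0000)
after link 3: o_3 = (1.7990, 0.1160, 5.8660)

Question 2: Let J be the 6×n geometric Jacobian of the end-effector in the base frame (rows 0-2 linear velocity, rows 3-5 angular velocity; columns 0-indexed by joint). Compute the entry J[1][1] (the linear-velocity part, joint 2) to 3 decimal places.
-4.214

axis z_1 = (0.8660,-0.5000,0.0000); lever o_n−o_1 = (2.7990,1.8481,4.8660)
cross product → J_v[:, 1] = (-2.4330,-4.2141,3.0000)
J_ω[:, 1] = z_1
entry J[1][1] = -4.2141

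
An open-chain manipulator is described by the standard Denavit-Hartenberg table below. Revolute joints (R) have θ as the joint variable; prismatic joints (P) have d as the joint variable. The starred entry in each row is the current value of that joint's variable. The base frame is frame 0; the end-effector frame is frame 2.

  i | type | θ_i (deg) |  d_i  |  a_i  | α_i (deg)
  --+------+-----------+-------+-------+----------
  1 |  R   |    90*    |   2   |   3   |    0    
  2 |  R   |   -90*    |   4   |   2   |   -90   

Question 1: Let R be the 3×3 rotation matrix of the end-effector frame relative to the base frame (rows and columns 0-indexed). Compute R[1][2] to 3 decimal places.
End-effector z-axis (col 2 of R) = (0.0000,1.0000,0.0000)
R[1][2] = 1.0000

1.000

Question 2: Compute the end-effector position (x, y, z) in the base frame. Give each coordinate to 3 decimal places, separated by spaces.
2.000 3.000 6.000

after link 1: o_1 = (0.0000, 3.0000, 2.0000)
after link 2: o_2 = (2.0000, 3.0000, 6.0000)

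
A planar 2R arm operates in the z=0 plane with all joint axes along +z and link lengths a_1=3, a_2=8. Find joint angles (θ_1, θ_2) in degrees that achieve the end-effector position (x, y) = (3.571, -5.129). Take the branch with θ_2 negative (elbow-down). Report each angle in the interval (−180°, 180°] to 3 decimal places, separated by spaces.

60.005 -135.000

cos θ_2 = (39.0587−3²−8²)/(2·3·8) = -0.7071; θ_2 = -135.0003° (elbow-down)
β = atan2(-5.1290,3.5710) = -55.1529°; ψ = atan2(-5.6568,-2.6569) = -115.1584°
θ_1 = β − ψ = 60.0055°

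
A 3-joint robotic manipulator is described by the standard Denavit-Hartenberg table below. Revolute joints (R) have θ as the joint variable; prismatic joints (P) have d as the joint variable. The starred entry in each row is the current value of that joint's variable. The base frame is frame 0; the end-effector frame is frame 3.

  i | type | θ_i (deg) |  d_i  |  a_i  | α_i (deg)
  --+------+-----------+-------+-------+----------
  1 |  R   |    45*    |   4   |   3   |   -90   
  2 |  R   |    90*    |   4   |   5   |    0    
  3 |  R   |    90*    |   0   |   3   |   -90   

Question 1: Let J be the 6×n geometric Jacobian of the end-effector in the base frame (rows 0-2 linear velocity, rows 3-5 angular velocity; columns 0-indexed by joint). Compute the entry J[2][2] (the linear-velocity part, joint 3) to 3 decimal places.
3.000

axis z_2 = (-0.7071,0.7071,0.0000); lever o_n−o_2 = (-2.1213,-2.1213,-0.0000)
cross product → J_v[:, 2] = (-0.0000,-0.0000,3.0000)
J_ω[:, 2] = z_2
entry J[2][2] = 3.0000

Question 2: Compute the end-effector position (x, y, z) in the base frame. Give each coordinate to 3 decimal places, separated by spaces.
after link 1: o_1 = (2.1213, 2.1213, 4.0000)
after link 2: o_2 = (-0.7071, 4.9497, -1.0000)
after link 3: o_3 = (-2.8284, 2.8284, -1.0000)

-2.828 2.828 -1.000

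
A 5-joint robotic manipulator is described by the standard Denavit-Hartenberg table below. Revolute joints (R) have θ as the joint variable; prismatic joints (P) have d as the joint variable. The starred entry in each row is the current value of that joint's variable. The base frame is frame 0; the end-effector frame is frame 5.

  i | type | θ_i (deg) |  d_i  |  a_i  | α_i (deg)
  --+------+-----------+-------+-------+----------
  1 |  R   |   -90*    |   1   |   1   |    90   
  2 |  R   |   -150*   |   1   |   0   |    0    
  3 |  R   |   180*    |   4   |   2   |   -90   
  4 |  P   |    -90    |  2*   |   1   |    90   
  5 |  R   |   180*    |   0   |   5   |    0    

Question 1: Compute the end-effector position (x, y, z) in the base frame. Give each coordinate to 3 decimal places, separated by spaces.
after link 1: o_1 = (0.0000, -1.0000, 1.0000)
after link 2: o_2 = (-1.0000, -1.0000, 1.0000)
after link 3: o_3 = (-5.0000, -2.7321, 2.0000)
after link 4: o_4 = (-6.0000, -1.7321, 3.7321)
after link 5: o_5 = (-1.0000, -1.7321, 3.7321)

-1.000 -1.732 3.732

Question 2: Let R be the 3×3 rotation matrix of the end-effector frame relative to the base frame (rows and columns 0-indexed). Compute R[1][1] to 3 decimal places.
End-effector y-axis (col 1 of R) = (0.0000,-0.5000,-0.8660)
R[1][1] = -0.5000

-0.500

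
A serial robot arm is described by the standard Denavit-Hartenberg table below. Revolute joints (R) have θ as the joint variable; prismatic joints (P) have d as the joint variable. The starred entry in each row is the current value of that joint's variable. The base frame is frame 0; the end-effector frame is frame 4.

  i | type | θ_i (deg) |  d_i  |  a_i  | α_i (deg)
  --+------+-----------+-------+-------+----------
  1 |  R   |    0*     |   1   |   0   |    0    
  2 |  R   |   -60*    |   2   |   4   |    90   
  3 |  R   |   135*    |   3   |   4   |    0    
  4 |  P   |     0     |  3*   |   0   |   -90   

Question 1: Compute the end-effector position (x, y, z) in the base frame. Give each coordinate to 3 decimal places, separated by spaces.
-4.610 -4.015 5.828

after link 1: o_1 = (0.0000, 0.0000, 1.0000)
after link 2: o_2 = (2.0000, -3.4641, 3.0000)
after link 3: o_3 = (-2.0123, -2.5146, 5.8284)
after link 4: o_4 = (-4.6104, -4.0146, 5.8284)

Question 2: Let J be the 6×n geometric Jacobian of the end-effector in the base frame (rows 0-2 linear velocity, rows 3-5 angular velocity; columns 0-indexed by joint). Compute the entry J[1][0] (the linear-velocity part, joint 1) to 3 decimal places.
-4.610

axis z_0 = ẑ; lever o_n−o_0 = (-4.6104,-4.0146,5.8284)
cross product → J_v[:, 0] = (4.0146,-4.6104,0.0000)
J_ω[:, 0] = z_0
entry J[1][0] = -4.6104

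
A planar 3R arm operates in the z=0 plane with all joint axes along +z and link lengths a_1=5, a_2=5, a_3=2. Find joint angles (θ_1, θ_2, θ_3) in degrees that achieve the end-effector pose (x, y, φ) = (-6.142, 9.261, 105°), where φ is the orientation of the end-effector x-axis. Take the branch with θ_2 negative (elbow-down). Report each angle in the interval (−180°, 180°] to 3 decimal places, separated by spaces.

wrist centre = target − a_3·(cos φ, sin φ) = (-5.6244, 7.3291)
cos θ_2 = (85.3499−5²−5²)/(2·5·5) = 0.7070; θ_2 = -45.0089° (elbow-down)
β = atan2(7.3291,-5.6244) = 127.5025°; ψ = atan2(-3.5361,8.5350) = -22.5044°
θ_1 = β − ψ = 150.0069°
θ_3 = φ − θ_1 − θ_2 = 0.0019° (wrapped to (-180°,180°])

150.007 -45.009 0.002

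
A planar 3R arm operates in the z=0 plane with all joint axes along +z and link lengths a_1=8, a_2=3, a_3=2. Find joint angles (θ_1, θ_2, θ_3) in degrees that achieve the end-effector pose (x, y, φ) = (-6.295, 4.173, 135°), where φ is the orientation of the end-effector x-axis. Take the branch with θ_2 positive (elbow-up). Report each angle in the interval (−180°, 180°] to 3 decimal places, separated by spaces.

135.003 149.995 -149.997

wrist centre = target − a_3·(cos φ, sin φ) = (-4.8808, 2.7588)
cos θ_2 = (31.4330−8²−3²)/(2·8·3) = -0.8660; θ_2 = 149.9948° (elbow-up)
β = atan2(2.7588,-4.8808) = 150.5234°; ψ = atan2(1.5002,5.4021) = 15.5208°
θ_1 = β − ψ = 135.0026°
θ_3 = φ − θ_1 − θ_2 = -149.9973° (wrapped to (-180°,180°])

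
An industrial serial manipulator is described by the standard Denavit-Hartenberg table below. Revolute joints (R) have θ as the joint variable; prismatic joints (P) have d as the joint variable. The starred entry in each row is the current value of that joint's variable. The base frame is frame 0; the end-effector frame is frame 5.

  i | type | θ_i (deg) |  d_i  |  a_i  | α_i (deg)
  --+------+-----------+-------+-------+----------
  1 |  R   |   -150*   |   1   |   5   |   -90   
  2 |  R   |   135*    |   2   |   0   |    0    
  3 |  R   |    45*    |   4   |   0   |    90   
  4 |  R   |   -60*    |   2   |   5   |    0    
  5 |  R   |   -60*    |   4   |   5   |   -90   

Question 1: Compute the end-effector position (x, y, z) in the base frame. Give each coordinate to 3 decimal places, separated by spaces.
-5.660 -0.196 -5.000

after link 1: o_1 = (-4.3301, -2.5000, 1.0000)
after link 2: o_2 = (-3.3301, -4.2321, 1.0000)
after link 3: o_3 = (-1.3301, -7.6962, 1.0000)
after link 4: o_4 = (-1.3301, -2.6962, -1.0000)
after link 5: o_5 = (-5.6603, -0.1962, -5.0000)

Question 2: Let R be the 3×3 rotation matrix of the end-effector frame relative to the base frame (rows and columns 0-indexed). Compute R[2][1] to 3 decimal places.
1.000

End-effector y-axis (col 1 of R) = (0.0000,0.0000,1.0000)
R[2][1] = 1.0000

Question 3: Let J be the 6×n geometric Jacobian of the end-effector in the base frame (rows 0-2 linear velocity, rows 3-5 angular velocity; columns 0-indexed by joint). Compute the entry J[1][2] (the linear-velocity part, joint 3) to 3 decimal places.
3.000

axis z_2 = (0.5000,-0.8660,0.0000); lever o_n−o_2 = (-2.3301,4.0359,-6.0000)
cross product → J_v[:, 2] = (5.1962,3.0000,0.0000)
J_ω[:, 2] = z_2
entry J[1][2] = 3.0000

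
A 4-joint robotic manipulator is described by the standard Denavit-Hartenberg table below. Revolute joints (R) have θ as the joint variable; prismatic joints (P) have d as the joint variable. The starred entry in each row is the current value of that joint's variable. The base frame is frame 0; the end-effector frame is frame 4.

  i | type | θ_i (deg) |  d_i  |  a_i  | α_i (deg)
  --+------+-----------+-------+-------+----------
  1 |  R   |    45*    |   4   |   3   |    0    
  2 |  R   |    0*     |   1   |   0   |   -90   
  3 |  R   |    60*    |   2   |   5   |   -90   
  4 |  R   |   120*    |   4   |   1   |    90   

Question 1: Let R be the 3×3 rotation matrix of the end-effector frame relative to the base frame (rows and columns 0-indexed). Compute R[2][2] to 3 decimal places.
End-effector z-axis (col 2 of R) = (0.6597,-0.0474,-0.7500)
R[2][2] = -0.7500

-0.750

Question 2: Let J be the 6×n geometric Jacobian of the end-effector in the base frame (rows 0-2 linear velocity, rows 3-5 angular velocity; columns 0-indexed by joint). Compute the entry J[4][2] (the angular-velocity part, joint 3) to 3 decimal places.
0.707

axis z_2 = (-0.7071,0.7071,0.0000); lever o_n−o_2 = (-1.6603,-0.0567,-5.8971)
cross product → J_v[:, 2] = (-4.1699,-4.1699,1.2141)
J_ω[:, 2] = z_2
entry J[4][2] = 0.7071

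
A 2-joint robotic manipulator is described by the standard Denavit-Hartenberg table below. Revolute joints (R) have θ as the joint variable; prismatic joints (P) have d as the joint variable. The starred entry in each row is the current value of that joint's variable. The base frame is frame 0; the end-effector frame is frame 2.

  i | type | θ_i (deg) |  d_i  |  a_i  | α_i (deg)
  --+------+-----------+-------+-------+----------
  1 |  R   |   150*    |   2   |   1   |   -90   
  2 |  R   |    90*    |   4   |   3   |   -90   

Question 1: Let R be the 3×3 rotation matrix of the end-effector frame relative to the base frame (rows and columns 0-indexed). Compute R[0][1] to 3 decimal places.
0.500

End-effector y-axis (col 1 of R) = (0.5000,0.8660,-0.0000)
R[0][1] = 0.5000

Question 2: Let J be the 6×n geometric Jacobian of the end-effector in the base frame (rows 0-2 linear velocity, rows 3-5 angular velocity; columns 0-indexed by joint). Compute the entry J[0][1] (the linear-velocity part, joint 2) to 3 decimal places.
axis z_1 = (-0.5000,-0.8660,0.0000); lever o_n−o_1 = (-2.0000,-3.4641,-3.0000)
cross product → J_v[:, 1] = (2.5981,-1.5000,-0.0000)
J_ω[:, 1] = z_1
entry J[0][1] = 2.5981

2.598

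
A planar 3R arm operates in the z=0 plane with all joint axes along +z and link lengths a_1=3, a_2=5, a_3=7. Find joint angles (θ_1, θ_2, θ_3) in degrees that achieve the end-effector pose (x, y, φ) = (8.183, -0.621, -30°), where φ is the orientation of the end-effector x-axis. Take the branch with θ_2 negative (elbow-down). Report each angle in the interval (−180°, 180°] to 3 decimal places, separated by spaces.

152.237 -135.001 -47.236

wrist centre = target − a_3·(cos φ, sin φ) = (2.1208, 2.8790)
cos θ_2 = (12.7865−3²−5²)/(2·3·5) = -0.7071; θ_2 = -135.0007° (elbow-down)
β = atan2(2.8790,2.1208) = 53.6227°; ψ = atan2(-3.5355,-0.5356) = -98.6140°
θ_1 = β − ψ = 152.2367°
θ_3 = φ − θ_1 − θ_2 = -47.2360° (wrapped to (-180°,180°])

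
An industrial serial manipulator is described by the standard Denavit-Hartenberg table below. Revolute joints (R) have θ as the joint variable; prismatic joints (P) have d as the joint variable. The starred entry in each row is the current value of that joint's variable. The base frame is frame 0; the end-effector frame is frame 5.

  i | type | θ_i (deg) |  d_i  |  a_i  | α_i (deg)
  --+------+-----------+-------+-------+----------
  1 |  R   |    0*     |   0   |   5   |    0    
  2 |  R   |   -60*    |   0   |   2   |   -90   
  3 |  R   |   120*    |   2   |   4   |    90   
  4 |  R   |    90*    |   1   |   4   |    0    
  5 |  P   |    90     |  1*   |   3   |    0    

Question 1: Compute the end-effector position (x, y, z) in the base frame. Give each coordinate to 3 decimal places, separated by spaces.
after link 1: o_1 = (5.0000, 0.0000, 0.0000)
after link 2: o_2 = (6.0000, -1.7321, 0.0000)
after link 3: o_3 = (6.7321, 1.0000, -3.4641)
after link 4: o_4 = (10.6292, 2.2500, -3.9641)
after link 5: o_5 = (11.8122, 0.2010, -1.8660)

11.812 0.201 -1.866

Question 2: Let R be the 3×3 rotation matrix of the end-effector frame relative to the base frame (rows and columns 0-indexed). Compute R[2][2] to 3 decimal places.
End-effector z-axis (col 2 of R) = (0.4330,-0.7500,-0.5000)
R[2][2] = -0.5000

-0.500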